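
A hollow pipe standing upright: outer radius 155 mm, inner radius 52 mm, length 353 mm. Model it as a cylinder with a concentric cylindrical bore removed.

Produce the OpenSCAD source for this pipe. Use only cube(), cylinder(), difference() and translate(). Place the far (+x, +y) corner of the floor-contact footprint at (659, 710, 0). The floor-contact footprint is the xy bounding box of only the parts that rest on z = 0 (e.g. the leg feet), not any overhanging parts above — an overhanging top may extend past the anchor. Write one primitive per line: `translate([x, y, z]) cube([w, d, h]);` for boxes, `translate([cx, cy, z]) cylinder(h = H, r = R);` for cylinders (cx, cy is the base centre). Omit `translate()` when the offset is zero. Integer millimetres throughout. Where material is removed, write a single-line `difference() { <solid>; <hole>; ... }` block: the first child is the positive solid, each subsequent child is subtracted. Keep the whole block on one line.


difference() { translate([504, 555, 0]) cylinder(h = 353, r = 155); translate([504, 555, 0]) cylinder(h = 353, r = 52); }


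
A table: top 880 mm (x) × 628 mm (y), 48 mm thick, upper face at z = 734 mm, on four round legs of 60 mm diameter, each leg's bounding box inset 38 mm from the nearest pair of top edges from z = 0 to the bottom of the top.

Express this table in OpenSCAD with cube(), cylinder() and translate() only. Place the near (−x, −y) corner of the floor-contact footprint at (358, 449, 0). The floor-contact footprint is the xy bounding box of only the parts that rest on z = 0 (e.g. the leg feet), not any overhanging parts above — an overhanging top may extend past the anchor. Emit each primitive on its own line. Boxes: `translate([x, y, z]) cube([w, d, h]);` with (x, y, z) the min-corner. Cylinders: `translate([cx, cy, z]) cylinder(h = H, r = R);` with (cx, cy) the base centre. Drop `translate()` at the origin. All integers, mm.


translate([320, 411, 686]) cube([880, 628, 48]);
translate([388, 479, 0]) cylinder(h = 686, r = 30);
translate([1132, 479, 0]) cylinder(h = 686, r = 30);
translate([388, 971, 0]) cylinder(h = 686, r = 30);
translate([1132, 971, 0]) cylinder(h = 686, r = 30);


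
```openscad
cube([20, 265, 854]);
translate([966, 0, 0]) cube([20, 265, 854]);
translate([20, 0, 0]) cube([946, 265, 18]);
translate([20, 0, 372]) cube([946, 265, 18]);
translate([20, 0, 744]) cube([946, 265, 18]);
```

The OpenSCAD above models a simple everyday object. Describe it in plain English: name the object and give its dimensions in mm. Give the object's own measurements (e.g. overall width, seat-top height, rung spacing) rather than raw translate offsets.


An open bookshelf. Two side panels, each 20 mm thick, 265 mm deep and 854 mm tall, stand 986 mm apart (outside-to-outside). Between them sit 3 shelves, each 18 mm thick and 265 mm deep, spanning the full gap between the sides. The bottom shelf rests on the floor (its underside at z = 0) and the clear gap between one shelf's top and the next shelf's underside is 354 mm.


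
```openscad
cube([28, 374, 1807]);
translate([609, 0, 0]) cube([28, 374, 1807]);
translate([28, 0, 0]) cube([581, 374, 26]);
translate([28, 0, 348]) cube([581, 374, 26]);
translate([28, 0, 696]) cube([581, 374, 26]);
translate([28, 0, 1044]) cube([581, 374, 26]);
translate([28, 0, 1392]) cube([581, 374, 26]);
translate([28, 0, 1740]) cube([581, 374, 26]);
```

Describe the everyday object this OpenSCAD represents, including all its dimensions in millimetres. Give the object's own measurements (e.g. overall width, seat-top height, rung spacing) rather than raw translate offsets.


An open bookshelf. Two side panels, each 28 mm thick, 374 mm deep and 1807 mm tall, stand 637 mm apart (outside-to-outside). Between them sit 6 shelves, each 26 mm thick and 374 mm deep, spanning the full gap between the sides. The bottom shelf rests on the floor (its underside at z = 0) and the clear gap between one shelf's top and the next shelf's underside is 322 mm.


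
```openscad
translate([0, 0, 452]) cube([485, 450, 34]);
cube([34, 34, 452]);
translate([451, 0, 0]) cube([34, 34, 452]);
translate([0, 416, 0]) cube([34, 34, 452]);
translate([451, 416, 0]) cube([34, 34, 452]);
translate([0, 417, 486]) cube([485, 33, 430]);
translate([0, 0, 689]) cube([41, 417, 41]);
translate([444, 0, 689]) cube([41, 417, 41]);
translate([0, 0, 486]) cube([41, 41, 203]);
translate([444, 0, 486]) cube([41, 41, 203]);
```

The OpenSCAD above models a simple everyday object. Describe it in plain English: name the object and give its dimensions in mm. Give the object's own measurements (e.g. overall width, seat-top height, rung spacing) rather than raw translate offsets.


A chair. The seat is a 485×450×34 mm slab with its top at z = 486 mm, on four 34×34 mm corner legs (flush with the seat edges, standing on z = 0). A flat backrest 33 mm thick, 430 mm tall, spans the full seat width and rises from the seat top along its +y edge, rear face flush with the rear of the seat. Two armrests of 41×41 mm section run along each side from the seat's front edge to the front of the backrest, top faces 244 mm above the seat top and outer faces flush with the seat's x-edges; a 41×41 mm post under the front of each armrest stands on the seat at the front corner.


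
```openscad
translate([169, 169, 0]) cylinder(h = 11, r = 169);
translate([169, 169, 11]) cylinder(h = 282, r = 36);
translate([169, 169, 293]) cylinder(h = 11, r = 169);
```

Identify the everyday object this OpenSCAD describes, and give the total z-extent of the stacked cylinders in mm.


A spool. The overall height is 304 mm.

Three coaxial cylinders, large–small–large — a spool. Two 11 mm flanges and a 282 mm core give 11 + 282 + 11 = 304 mm.


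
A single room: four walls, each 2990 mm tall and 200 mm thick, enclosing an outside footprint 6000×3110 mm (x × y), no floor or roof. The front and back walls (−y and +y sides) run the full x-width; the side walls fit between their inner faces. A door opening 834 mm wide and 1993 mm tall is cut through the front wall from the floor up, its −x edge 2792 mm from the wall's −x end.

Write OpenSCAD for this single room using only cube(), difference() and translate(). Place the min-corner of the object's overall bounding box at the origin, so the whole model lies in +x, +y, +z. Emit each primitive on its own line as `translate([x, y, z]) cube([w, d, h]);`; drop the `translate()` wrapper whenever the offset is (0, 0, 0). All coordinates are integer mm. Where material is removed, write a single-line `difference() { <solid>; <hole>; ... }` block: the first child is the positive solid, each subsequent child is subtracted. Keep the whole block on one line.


difference() { cube([6000, 200, 2990]); translate([2792, 0, 0]) cube([834, 200, 1993]); }
translate([0, 2910, 0]) cube([6000, 200, 2990]);
translate([0, 200, 0]) cube([200, 2710, 2990]);
translate([5800, 200, 0]) cube([200, 2710, 2990]);


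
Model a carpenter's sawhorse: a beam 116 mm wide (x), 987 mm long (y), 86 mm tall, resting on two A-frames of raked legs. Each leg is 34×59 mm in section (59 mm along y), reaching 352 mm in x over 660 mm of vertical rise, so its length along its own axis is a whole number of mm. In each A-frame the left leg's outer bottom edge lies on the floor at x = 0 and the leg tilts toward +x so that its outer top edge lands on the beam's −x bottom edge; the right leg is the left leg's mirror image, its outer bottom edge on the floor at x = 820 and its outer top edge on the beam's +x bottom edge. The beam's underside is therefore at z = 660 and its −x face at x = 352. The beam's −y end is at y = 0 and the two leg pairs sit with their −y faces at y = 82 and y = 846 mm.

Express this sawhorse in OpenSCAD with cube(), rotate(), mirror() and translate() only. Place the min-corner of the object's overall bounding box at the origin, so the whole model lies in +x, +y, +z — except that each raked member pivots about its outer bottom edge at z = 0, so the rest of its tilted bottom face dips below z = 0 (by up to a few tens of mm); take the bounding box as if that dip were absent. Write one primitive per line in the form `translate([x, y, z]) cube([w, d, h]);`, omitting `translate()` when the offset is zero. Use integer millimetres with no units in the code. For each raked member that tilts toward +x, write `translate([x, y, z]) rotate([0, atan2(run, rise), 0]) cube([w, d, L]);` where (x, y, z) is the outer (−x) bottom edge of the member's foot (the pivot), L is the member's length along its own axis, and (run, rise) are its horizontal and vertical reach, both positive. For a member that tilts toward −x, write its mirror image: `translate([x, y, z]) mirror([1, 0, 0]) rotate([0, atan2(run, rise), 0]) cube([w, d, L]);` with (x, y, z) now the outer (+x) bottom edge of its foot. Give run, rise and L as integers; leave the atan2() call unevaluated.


// leg length = √(352² + 660²) = 748
// right-leg outer foot x = 2·352 + 116 = 820
// beam min-corner = (352, 0, 660)
translate([352, 0, 660]) cube([116, 987, 86]);
translate([0, 82, 0]) rotate([0, atan2(352, 660), 0]) cube([34, 59, 748]);
translate([820, 82, 0]) mirror([1, 0, 0]) rotate([0, atan2(352, 660), 0]) cube([34, 59, 748]);
translate([0, 846, 0]) rotate([0, atan2(352, 660), 0]) cube([34, 59, 748]);
translate([820, 846, 0]) mirror([1, 0, 0]) rotate([0, atan2(352, 660), 0]) cube([34, 59, 748]);


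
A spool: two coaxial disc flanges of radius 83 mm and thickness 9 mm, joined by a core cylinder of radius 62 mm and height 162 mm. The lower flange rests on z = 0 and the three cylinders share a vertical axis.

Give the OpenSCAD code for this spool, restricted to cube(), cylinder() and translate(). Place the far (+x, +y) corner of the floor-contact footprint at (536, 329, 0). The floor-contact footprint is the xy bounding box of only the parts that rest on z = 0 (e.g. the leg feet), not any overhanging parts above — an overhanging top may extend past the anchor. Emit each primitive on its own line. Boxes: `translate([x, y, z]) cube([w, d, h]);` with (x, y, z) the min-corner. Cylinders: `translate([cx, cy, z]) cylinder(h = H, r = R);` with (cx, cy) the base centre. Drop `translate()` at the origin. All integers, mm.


translate([453, 246, 0]) cylinder(h = 9, r = 83);
translate([453, 246, 9]) cylinder(h = 162, r = 62);
translate([453, 246, 171]) cylinder(h = 9, r = 83);


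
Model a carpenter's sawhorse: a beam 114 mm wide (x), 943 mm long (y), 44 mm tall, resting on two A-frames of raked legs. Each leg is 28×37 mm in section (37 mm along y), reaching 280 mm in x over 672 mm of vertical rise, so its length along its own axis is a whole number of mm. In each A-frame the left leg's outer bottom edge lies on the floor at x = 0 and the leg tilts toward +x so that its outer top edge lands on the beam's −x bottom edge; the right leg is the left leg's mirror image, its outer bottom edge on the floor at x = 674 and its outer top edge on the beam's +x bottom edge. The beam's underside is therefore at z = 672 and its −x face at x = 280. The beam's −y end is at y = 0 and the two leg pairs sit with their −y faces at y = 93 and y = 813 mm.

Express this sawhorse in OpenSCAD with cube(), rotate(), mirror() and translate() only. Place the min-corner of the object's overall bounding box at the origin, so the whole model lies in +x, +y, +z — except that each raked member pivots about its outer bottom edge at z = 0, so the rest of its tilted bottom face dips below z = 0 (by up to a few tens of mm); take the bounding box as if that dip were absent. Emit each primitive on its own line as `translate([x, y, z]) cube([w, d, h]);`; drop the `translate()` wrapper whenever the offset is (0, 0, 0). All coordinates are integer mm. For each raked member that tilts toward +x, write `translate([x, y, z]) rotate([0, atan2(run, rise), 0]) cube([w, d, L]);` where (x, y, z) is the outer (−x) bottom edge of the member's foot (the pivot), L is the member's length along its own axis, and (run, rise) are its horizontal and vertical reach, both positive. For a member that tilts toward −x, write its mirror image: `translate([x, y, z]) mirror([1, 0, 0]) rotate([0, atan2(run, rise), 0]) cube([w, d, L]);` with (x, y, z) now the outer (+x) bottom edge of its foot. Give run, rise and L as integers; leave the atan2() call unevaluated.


translate([280, 0, 672]) cube([114, 943, 44]);
translate([0, 93, 0]) rotate([0, atan2(280, 672), 0]) cube([28, 37, 728]);
translate([674, 93, 0]) mirror([1, 0, 0]) rotate([0, atan2(280, 672), 0]) cube([28, 37, 728]);
translate([0, 813, 0]) rotate([0, atan2(280, 672), 0]) cube([28, 37, 728]);
translate([674, 813, 0]) mirror([1, 0, 0]) rotate([0, atan2(280, 672), 0]) cube([28, 37, 728]);


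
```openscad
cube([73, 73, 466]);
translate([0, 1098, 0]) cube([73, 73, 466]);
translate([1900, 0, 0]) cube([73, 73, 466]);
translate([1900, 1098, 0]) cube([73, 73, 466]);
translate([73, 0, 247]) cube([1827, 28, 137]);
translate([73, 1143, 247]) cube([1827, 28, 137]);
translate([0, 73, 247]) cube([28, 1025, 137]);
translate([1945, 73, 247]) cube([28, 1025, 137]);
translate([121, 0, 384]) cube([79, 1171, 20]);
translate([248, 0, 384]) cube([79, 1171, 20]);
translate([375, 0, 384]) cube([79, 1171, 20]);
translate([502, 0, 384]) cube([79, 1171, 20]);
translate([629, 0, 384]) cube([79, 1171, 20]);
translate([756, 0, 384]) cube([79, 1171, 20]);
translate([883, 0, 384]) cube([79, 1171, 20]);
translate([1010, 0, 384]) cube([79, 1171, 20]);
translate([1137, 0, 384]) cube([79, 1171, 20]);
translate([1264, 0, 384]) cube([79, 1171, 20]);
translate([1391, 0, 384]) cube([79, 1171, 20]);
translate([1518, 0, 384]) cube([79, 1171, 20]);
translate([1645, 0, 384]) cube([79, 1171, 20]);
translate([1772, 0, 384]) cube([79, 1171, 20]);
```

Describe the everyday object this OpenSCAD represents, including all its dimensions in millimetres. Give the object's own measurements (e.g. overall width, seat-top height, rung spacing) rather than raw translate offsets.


A bed frame 1973 mm long (x) by 1171 mm wide (y). Four 73×73 mm corner posts, 466 mm tall, at the corners of the footprint. Four rails of 28 mm thickness and 137 mm height run between adjacent posts with their undersides at z = 247 mm, their outer faces flush with the outside of the frame (the two x-running rails run between the posts' inner faces; the two y-running rails run between the posts' inner faces). 14 slats, each 79 mm wide (x) and 20 mm thick, lie across the top of the two x-running rails, running the full 1171 mm width of the frame in y; along x they sit between the end posts with a 48 mm gap after the −x posts and between neighbouring slats, leaving 49 mm before the +x posts.


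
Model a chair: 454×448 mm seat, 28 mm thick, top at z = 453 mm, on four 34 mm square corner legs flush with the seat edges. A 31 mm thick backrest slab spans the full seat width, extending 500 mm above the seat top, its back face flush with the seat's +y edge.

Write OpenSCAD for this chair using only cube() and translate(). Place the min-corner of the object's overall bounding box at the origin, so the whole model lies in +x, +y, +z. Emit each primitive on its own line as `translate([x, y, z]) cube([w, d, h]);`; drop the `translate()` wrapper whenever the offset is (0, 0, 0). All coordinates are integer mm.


// leg_h = 453 - 28 = 425
translate([0, 0, 425]) cube([454, 448, 28]);
cube([34, 34, 425]);
translate([420, 0, 0]) cube([34, 34, 425]);
translate([0, 414, 0]) cube([34, 34, 425]);
translate([420, 414, 0]) cube([34, 34, 425]);
translate([0, 417, 453]) cube([454, 31, 500]);


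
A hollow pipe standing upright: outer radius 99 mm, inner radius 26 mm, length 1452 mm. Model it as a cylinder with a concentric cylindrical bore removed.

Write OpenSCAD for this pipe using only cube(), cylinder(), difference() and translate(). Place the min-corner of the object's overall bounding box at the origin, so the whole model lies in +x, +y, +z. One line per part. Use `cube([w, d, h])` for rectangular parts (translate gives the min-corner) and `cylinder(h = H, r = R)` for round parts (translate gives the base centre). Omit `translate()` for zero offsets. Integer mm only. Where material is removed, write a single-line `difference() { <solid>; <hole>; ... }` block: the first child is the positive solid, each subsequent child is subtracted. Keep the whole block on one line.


difference() { translate([99, 99, 0]) cylinder(h = 1452, r = 99); translate([99, 99, 0]) cylinder(h = 1452, r = 26); }


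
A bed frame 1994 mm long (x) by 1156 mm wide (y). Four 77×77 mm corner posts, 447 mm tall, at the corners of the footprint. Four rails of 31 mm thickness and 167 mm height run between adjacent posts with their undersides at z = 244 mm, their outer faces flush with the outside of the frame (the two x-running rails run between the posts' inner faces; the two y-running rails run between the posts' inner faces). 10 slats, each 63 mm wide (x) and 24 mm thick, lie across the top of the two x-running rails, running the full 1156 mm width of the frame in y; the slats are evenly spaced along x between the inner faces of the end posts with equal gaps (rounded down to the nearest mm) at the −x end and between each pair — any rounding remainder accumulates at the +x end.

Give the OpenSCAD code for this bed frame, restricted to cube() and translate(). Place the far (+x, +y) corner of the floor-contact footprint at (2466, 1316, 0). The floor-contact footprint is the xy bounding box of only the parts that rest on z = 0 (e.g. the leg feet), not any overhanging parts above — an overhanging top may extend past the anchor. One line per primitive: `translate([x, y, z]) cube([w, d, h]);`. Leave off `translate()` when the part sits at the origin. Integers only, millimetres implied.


translate([472, 160, 0]) cube([77, 77, 447]);
translate([472, 1239, 0]) cube([77, 77, 447]);
translate([2389, 160, 0]) cube([77, 77, 447]);
translate([2389, 1239, 0]) cube([77, 77, 447]);
translate([549, 160, 244]) cube([1840, 31, 167]);
translate([549, 1285, 244]) cube([1840, 31, 167]);
translate([472, 237, 244]) cube([31, 1002, 167]);
translate([2435, 237, 244]) cube([31, 1002, 167]);
translate([659, 160, 411]) cube([63, 1156, 24]);
translate([832, 160, 411]) cube([63, 1156, 24]);
translate([1005, 160, 411]) cube([63, 1156, 24]);
translate([1178, 160, 411]) cube([63, 1156, 24]);
translate([1351, 160, 411]) cube([63, 1156, 24]);
translate([1524, 160, 411]) cube([63, 1156, 24]);
translate([1697, 160, 411]) cube([63, 1156, 24]);
translate([1870, 160, 411]) cube([63, 1156, 24]);
translate([2043, 160, 411]) cube([63, 1156, 24]);
translate([2216, 160, 411]) cube([63, 1156, 24]);


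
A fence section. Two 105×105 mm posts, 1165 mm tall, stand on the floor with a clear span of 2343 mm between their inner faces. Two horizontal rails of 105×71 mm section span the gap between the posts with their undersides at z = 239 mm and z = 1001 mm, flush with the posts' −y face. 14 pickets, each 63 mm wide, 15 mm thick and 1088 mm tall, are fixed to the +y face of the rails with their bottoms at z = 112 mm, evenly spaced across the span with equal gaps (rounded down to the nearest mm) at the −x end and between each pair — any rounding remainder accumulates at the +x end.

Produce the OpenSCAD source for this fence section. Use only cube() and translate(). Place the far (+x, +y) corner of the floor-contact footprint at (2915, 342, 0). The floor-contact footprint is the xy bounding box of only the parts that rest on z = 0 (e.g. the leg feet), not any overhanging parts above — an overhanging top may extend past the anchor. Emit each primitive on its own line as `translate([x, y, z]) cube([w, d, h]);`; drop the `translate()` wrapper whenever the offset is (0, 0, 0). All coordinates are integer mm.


translate([362, 237, 0]) cube([105, 105, 1165]);
translate([2810, 237, 0]) cube([105, 105, 1165]);
translate([467, 237, 239]) cube([2343, 105, 71]);
translate([467, 237, 1001]) cube([2343, 105, 71]);
translate([564, 342, 112]) cube([63, 15, 1088]);
translate([724, 342, 112]) cube([63, 15, 1088]);
translate([884, 342, 112]) cube([63, 15, 1088]);
translate([1044, 342, 112]) cube([63, 15, 1088]);
translate([1204, 342, 112]) cube([63, 15, 1088]);
translate([1364, 342, 112]) cube([63, 15, 1088]);
translate([1524, 342, 112]) cube([63, 15, 1088]);
translate([1684, 342, 112]) cube([63, 15, 1088]);
translate([1844, 342, 112]) cube([63, 15, 1088]);
translate([2004, 342, 112]) cube([63, 15, 1088]);
translate([2164, 342, 112]) cube([63, 15, 1088]);
translate([2324, 342, 112]) cube([63, 15, 1088]);
translate([2484, 342, 112]) cube([63, 15, 1088]);
translate([2644, 342, 112]) cube([63, 15, 1088]);


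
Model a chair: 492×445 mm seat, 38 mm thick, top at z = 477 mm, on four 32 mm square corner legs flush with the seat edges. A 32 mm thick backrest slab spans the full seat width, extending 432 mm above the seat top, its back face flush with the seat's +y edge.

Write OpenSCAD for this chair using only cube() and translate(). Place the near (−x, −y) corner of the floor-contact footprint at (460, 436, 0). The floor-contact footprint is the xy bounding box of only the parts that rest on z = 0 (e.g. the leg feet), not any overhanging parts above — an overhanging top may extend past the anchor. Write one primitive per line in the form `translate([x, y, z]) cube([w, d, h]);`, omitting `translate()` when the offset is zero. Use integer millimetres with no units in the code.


translate([460, 436, 439]) cube([492, 445, 38]);
translate([460, 436, 0]) cube([32, 32, 439]);
translate([920, 436, 0]) cube([32, 32, 439]);
translate([460, 849, 0]) cube([32, 32, 439]);
translate([920, 849, 0]) cube([32, 32, 439]);
translate([460, 849, 477]) cube([492, 32, 432]);


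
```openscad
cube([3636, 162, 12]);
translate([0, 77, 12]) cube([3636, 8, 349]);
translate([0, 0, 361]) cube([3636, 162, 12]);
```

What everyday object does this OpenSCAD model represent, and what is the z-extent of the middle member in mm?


An I-beam. The web height is 349 mm.

Two wide flanges with a thin centred web — an I-beam. Overall 373 mm minus two 12 mm flanges gives a web of 373 − 2·12 = 349 mm.


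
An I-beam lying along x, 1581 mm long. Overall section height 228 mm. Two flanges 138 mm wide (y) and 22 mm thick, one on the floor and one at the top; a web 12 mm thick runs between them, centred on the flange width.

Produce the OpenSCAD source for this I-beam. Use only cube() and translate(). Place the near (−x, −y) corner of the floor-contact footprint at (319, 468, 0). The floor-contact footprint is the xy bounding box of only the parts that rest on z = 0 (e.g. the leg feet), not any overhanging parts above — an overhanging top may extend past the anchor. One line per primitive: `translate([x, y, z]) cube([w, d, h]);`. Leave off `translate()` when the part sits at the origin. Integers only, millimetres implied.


translate([319, 468, 0]) cube([1581, 138, 22]);
translate([319, 531, 22]) cube([1581, 12, 184]);
translate([319, 468, 206]) cube([1581, 138, 22]);


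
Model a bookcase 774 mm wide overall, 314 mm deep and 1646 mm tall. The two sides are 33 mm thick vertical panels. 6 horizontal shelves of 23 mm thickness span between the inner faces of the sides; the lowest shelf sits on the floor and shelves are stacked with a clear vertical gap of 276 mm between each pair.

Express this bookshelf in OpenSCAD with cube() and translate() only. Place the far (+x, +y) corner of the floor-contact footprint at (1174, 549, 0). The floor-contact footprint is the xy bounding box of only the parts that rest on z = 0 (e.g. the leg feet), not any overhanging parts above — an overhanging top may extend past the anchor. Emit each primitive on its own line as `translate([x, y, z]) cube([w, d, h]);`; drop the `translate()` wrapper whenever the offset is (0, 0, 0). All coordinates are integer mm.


translate([400, 235, 0]) cube([33, 314, 1646]);
translate([1141, 235, 0]) cube([33, 314, 1646]);
translate([433, 235, 0]) cube([708, 314, 23]);
translate([433, 235, 299]) cube([708, 314, 23]);
translate([433, 235, 598]) cube([708, 314, 23]);
translate([433, 235, 897]) cube([708, 314, 23]);
translate([433, 235, 1196]) cube([708, 314, 23]);
translate([433, 235, 1495]) cube([708, 314, 23]);


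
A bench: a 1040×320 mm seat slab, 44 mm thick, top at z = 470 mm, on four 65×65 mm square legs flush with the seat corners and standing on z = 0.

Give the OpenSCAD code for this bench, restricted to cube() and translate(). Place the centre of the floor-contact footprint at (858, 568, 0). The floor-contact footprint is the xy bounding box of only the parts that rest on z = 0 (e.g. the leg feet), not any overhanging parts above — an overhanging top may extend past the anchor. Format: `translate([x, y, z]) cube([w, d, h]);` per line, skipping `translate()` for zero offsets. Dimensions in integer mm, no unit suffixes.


// leg_h = 470 − 44 = 426
translate([338, 408, 426]) cube([1040, 320, 44]);
translate([338, 408, 0]) cube([65, 65, 426]);
translate([338, 663, 0]) cube([65, 65, 426]);
translate([1313, 408, 0]) cube([65, 65, 426]);
translate([1313, 663, 0]) cube([65, 65, 426]);


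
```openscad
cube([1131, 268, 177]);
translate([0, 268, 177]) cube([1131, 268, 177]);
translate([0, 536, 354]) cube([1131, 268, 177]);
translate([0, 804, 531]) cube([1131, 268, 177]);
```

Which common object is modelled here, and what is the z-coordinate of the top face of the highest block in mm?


A staircase. The total rise is 708 mm.

4 identical blocks, each offset up and back from the previous — a staircase. Each step is 177 mm tall and there are 4 of them, so the total rise is 4 × 177 = 708 mm.


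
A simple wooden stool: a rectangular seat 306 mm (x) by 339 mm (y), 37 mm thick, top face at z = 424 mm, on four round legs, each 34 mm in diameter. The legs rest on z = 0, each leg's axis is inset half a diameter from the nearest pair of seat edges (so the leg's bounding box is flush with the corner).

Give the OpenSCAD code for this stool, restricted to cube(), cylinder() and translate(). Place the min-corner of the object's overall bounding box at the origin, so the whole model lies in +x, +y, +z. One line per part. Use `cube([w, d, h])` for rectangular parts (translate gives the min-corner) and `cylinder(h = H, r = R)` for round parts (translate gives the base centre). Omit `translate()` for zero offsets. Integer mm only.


translate([0, 0, 387]) cube([306, 339, 37]);
translate([17, 17, 0]) cylinder(h = 387, r = 17);
translate([289, 17, 0]) cylinder(h = 387, r = 17);
translate([17, 322, 0]) cylinder(h = 387, r = 17);
translate([289, 322, 0]) cylinder(h = 387, r = 17);


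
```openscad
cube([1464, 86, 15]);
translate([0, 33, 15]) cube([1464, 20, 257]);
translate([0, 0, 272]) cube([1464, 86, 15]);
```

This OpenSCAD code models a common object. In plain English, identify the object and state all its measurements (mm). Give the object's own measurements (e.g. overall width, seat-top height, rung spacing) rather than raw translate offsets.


An I-beam lying along x, 1464 mm long. Overall section height 287 mm. Two flanges 86 mm wide (y) and 15 mm thick, one on the floor and one at the top; a web 20 mm thick runs between them, centred on the flange width.


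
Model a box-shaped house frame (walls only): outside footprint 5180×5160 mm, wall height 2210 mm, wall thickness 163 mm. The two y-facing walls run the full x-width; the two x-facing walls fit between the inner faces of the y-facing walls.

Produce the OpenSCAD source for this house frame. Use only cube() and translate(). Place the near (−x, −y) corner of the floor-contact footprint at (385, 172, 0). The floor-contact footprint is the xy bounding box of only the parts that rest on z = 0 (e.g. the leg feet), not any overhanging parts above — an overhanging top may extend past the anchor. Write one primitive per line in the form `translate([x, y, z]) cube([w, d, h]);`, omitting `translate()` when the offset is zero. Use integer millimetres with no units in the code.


translate([385, 172, 0]) cube([5180, 163, 2210]);
translate([385, 5169, 0]) cube([5180, 163, 2210]);
translate([385, 335, 0]) cube([163, 4834, 2210]);
translate([5402, 335, 0]) cube([163, 4834, 2210]);


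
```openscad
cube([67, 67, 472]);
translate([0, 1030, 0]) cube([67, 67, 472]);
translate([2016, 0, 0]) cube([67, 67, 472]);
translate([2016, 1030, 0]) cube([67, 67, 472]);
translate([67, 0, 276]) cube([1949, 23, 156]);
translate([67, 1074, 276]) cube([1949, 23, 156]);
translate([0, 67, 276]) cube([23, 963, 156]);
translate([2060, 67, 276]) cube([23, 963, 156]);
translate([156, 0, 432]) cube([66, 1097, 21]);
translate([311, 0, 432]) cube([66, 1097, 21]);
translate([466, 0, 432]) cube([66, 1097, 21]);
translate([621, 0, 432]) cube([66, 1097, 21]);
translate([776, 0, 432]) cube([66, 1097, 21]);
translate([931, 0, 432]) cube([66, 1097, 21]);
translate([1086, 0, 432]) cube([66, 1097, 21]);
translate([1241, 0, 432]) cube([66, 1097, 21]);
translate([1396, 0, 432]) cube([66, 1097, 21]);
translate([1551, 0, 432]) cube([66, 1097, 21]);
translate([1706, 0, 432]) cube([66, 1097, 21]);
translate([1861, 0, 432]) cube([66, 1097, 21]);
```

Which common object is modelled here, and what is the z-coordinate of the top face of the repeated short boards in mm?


A bed frame. The slat-top height is 453 mm.

Four posts, four rails, and a row of slats — a bed frame. Slats sit on the rails at z = 276 + 156 = 432; with slat thickness 21, the top is 453 mm.


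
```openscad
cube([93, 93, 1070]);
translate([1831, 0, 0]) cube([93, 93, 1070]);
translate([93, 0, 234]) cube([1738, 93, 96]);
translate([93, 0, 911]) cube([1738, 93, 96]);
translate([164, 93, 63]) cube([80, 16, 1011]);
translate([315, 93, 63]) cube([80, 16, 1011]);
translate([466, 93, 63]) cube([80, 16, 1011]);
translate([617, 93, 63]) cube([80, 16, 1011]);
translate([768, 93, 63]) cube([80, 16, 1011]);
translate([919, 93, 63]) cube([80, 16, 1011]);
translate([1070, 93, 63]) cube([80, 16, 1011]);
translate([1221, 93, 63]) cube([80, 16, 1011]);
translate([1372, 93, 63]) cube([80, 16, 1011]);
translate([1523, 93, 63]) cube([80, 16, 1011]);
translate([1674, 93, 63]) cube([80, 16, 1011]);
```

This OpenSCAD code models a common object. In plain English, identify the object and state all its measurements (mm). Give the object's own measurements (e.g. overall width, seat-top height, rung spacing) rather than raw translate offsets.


A fence section. Two 93×93 mm posts, 1070 mm tall, stand on the floor with a clear span of 1738 mm between their inner faces. Two horizontal rails of 93×96 mm section span the gap between the posts with their undersides at z = 234 mm and z = 911 mm, flush with the posts' −y face. 11 pickets, each 80 mm wide, 16 mm thick and 1011 mm tall, are fixed to the +y face of the rails with their bottoms at z = 63 mm, spaced across the span with a 71 mm gap after the −x post and between neighbouring pickets, with 77 mm left before the +x post.


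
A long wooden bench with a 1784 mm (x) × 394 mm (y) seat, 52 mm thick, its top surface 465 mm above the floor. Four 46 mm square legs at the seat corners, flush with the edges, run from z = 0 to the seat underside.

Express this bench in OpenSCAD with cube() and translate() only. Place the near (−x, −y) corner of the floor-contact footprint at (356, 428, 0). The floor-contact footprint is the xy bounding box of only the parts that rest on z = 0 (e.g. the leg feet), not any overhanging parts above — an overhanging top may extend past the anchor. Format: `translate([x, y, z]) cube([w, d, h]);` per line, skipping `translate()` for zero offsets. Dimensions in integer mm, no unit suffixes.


// leg_h = 465 − 52 = 413
translate([356, 428, 413]) cube([1784, 394, 52]);
translate([356, 428, 0]) cube([46, 46, 413]);
translate([356, 776, 0]) cube([46, 46, 413]);
translate([2094, 428, 0]) cube([46, 46, 413]);
translate([2094, 776, 0]) cube([46, 46, 413]);


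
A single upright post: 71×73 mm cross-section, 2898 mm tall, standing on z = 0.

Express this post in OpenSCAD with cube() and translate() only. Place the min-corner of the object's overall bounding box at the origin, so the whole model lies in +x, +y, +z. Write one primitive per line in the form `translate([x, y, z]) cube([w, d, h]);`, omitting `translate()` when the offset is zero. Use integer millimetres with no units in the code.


cube([71, 73, 2898]);


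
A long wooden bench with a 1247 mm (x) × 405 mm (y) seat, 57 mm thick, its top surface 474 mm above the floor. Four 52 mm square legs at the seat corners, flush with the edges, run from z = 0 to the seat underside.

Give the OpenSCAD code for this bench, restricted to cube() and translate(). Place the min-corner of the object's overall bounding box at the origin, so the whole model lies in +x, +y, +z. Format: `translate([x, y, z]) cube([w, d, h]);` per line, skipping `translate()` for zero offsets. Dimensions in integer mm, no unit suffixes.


translate([0, 0, 417]) cube([1247, 405, 57]);
cube([52, 52, 417]);
translate([0, 353, 0]) cube([52, 52, 417]);
translate([1195, 0, 0]) cube([52, 52, 417]);
translate([1195, 353, 0]) cube([52, 52, 417]);


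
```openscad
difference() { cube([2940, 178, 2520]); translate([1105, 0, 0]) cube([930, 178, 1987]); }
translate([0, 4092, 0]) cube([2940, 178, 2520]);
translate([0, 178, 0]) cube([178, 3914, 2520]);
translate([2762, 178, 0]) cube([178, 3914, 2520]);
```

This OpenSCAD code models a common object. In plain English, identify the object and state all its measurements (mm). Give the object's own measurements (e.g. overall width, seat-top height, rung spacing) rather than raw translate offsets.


A single room: four walls, each 2520 mm tall and 178 mm thick, enclosing an outside footprint 2940×4270 mm (x × y), no floor or roof. The front and back walls (−y and +y sides) run the full x-width; the side walls fit between their inner faces. A door opening 930 mm wide and 1987 mm tall is cut through the front wall from the floor up, its −x edge 1105 mm from the wall's −x end.


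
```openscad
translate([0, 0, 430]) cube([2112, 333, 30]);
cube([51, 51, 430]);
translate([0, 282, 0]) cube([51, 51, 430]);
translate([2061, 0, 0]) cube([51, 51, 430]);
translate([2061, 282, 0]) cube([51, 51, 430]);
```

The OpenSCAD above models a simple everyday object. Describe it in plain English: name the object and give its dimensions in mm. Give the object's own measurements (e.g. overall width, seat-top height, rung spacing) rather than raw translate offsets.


A bench: a 2112×333 mm seat slab, 30 mm thick, top at z = 460 mm, on four 51×51 mm square legs flush with the seat corners and standing on z = 0.


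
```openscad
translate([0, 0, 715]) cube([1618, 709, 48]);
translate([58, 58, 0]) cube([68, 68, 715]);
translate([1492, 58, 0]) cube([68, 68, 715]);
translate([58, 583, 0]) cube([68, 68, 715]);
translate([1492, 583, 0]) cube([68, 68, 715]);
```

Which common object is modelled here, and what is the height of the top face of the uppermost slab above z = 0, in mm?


A table. The table height is 763 mm.

A 1618×709×48 slab sits at z = 715 on four 68 mm square posts — a table. The top surface is at 715 + 48 = 763 mm.


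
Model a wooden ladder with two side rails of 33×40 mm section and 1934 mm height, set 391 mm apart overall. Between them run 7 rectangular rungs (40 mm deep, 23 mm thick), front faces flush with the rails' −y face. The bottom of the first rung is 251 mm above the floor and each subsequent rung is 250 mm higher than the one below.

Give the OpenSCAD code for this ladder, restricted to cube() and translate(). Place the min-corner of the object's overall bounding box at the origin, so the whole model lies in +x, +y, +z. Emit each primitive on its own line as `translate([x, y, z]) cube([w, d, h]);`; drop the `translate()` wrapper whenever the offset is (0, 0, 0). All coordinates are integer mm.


cube([33, 40, 1934]);
translate([358, 0, 0]) cube([33, 40, 1934]);
translate([33, 0, 251]) cube([325, 40, 23]);
translate([33, 0, 501]) cube([325, 40, 23]);
translate([33, 0, 751]) cube([325, 40, 23]);
translate([33, 0, 1001]) cube([325, 40, 23]);
translate([33, 0, 1251]) cube([325, 40, 23]);
translate([33, 0, 1501]) cube([325, 40, 23]);
translate([33, 0, 1751]) cube([325, 40, 23]);


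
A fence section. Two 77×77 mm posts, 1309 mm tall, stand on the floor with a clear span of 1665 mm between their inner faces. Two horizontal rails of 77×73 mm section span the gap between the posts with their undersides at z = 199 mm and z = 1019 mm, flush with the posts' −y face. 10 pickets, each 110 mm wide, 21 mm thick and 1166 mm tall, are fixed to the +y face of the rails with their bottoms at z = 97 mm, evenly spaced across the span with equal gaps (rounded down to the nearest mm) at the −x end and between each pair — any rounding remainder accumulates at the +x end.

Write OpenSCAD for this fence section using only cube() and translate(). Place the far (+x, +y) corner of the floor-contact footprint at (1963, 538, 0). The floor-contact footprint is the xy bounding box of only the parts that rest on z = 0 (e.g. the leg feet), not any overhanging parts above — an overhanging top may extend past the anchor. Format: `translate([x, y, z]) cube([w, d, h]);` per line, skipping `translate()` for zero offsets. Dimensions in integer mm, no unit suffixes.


translate([144, 461, 0]) cube([77, 77, 1309]);
translate([1886, 461, 0]) cube([77, 77, 1309]);
translate([221, 461, 199]) cube([1665, 77, 73]);
translate([221, 461, 1019]) cube([1665, 77, 73]);
translate([272, 538, 97]) cube([110, 21, 1166]);
translate([433, 538, 97]) cube([110, 21, 1166]);
translate([594, 538, 97]) cube([110, 21, 1166]);
translate([755, 538, 97]) cube([110, 21, 1166]);
translate([916, 538, 97]) cube([110, 21, 1166]);
translate([1077, 538, 97]) cube([110, 21, 1166]);
translate([1238, 538, 97]) cube([110, 21, 1166]);
translate([1399, 538, 97]) cube([110, 21, 1166]);
translate([1560, 538, 97]) cube([110, 21, 1166]);
translate([1721, 538, 97]) cube([110, 21, 1166]);


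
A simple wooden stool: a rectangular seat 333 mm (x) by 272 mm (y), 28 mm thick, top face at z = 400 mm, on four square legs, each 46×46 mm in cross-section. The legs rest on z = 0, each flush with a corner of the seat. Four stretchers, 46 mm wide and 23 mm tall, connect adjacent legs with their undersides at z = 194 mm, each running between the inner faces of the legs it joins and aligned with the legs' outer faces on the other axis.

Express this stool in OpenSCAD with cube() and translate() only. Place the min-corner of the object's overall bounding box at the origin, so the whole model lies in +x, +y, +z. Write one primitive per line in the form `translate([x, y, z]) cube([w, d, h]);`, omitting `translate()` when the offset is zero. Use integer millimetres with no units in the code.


// leg_h = 400 - 28 = 372
// stretcher span = 333 - 2*46 = 241
translate([0, 0, 372]) cube([333, 272, 28]);
cube([46, 46, 372]);
translate([287, 0, 0]) cube([46, 46, 372]);
translate([0, 226, 0]) cube([46, 46, 372]);
translate([287, 226, 0]) cube([46, 46, 372]);
translate([46, 0, 194]) cube([241, 46, 23]);
translate([46, 226, 194]) cube([241, 46, 23]);
translate([0, 46, 194]) cube([46, 180, 23]);
translate([287, 46, 194]) cube([46, 180, 23]);


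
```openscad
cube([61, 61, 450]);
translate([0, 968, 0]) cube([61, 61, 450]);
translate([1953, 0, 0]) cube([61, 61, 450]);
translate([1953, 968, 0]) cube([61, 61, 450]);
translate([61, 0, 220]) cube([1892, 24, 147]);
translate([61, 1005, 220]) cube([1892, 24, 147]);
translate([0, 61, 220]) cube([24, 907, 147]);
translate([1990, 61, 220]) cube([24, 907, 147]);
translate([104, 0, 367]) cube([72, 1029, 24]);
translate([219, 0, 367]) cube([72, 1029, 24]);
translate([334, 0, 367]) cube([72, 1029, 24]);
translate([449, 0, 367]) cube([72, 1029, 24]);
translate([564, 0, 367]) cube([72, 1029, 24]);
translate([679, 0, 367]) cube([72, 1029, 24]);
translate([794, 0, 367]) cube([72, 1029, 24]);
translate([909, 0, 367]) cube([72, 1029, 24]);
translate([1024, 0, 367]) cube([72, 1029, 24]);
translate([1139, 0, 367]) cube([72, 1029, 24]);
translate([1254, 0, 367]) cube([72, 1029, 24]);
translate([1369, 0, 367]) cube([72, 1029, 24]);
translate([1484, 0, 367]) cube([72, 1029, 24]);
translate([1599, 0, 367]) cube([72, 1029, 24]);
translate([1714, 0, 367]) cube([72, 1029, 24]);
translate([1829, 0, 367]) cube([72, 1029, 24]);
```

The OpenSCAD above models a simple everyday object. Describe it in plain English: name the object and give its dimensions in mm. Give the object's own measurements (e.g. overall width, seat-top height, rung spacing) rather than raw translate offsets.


A bed frame 2014 mm long (x) by 1029 mm wide (y). Four 61×61 mm corner posts, 450 mm tall, at the corners of the footprint. Four rails of 24 mm thickness and 147 mm height run between adjacent posts with their undersides at z = 220 mm, their outer faces flush with the outside of the frame (the two x-running rails run between the posts' inner faces; the two y-running rails run between the posts' inner faces). 16 slats, each 72 mm wide (x) and 24 mm thick, lie across the top of the two x-running rails, running the full 1029 mm width of the frame in y; along x they sit between the end posts with a 43 mm gap after the −x posts and between neighbouring slats, leaving 52 mm before the +x posts.
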